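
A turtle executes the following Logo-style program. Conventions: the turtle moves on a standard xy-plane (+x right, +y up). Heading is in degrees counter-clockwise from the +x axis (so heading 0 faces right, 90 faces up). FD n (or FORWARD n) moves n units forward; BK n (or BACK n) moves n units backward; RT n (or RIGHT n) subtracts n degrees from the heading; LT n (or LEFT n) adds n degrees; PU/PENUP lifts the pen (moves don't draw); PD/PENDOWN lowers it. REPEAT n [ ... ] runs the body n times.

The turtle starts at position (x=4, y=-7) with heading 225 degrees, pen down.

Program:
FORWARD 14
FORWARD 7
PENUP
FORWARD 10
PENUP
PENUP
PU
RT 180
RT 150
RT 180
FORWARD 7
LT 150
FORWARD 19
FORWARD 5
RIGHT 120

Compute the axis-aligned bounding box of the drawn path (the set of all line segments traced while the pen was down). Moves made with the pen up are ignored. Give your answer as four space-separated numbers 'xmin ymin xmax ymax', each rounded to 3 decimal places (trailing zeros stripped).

Answer: -10.849 -21.849 4 -7

Derivation:
Executing turtle program step by step:
Start: pos=(4,-7), heading=225, pen down
FD 14: (4,-7) -> (-5.899,-16.899) [heading=225, draw]
FD 7: (-5.899,-16.899) -> (-10.849,-21.849) [heading=225, draw]
PU: pen up
FD 10: (-10.849,-21.849) -> (-17.92,-28.92) [heading=225, move]
PU: pen up
PU: pen up
PU: pen up
RT 180: heading 225 -> 45
RT 150: heading 45 -> 255
RT 180: heading 255 -> 75
FD 7: (-17.92,-28.92) -> (-16.109,-22.159) [heading=75, move]
LT 150: heading 75 -> 225
FD 19: (-16.109,-22.159) -> (-29.544,-35.594) [heading=225, move]
FD 5: (-29.544,-35.594) -> (-33.079,-39.129) [heading=225, move]
RT 120: heading 225 -> 105
Final: pos=(-33.079,-39.129), heading=105, 2 segment(s) drawn

Segment endpoints: x in {-10.849, -5.899, 4}, y in {-21.849, -16.899, -7}
xmin=-10.849, ymin=-21.849, xmax=4, ymax=-7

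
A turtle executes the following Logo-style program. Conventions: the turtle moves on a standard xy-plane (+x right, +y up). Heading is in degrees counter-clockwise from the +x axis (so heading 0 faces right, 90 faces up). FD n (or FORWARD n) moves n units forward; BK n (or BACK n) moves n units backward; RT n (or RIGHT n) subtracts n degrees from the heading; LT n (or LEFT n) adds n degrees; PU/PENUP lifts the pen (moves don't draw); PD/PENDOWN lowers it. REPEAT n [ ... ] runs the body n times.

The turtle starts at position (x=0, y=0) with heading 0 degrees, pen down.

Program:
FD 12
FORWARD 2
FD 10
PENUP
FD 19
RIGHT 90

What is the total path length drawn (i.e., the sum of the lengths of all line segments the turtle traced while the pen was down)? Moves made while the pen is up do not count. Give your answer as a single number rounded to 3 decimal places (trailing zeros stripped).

Executing turtle program step by step:
Start: pos=(0,0), heading=0, pen down
FD 12: (0,0) -> (12,0) [heading=0, draw]
FD 2: (12,0) -> (14,0) [heading=0, draw]
FD 10: (14,0) -> (24,0) [heading=0, draw]
PU: pen up
FD 19: (24,0) -> (43,0) [heading=0, move]
RT 90: heading 0 -> 270
Final: pos=(43,0), heading=270, 3 segment(s) drawn

Segment lengths:
  seg 1: (0,0) -> (12,0), length = 12
  seg 2: (12,0) -> (14,0), length = 2
  seg 3: (14,0) -> (24,0), length = 10
Total = 24

Answer: 24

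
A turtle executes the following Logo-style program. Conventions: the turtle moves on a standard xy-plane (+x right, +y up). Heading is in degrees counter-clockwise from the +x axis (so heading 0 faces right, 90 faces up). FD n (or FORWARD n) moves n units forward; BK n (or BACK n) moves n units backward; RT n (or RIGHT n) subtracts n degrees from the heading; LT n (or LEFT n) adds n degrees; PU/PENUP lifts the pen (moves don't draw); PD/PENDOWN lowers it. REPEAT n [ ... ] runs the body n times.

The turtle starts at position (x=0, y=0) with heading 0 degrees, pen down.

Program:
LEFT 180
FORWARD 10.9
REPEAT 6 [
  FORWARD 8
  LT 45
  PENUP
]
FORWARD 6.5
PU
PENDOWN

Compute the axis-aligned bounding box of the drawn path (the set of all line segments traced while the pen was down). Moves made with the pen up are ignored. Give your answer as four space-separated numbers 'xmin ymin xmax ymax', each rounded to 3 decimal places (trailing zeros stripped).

Executing turtle program step by step:
Start: pos=(0,0), heading=0, pen down
LT 180: heading 0 -> 180
FD 10.9: (0,0) -> (-10.9,0) [heading=180, draw]
REPEAT 6 [
  -- iteration 1/6 --
  FD 8: (-10.9,0) -> (-18.9,0) [heading=180, draw]
  LT 45: heading 180 -> 225
  PU: pen up
  -- iteration 2/6 --
  FD 8: (-18.9,0) -> (-24.557,-5.657) [heading=225, move]
  LT 45: heading 225 -> 270
  PU: pen up
  -- iteration 3/6 --
  FD 8: (-24.557,-5.657) -> (-24.557,-13.657) [heading=270, move]
  LT 45: heading 270 -> 315
  PU: pen up
  -- iteration 4/6 --
  FD 8: (-24.557,-13.657) -> (-18.9,-19.314) [heading=315, move]
  LT 45: heading 315 -> 0
  PU: pen up
  -- iteration 5/6 --
  FD 8: (-18.9,-19.314) -> (-10.9,-19.314) [heading=0, move]
  LT 45: heading 0 -> 45
  PU: pen up
  -- iteration 6/6 --
  FD 8: (-10.9,-19.314) -> (-5.243,-13.657) [heading=45, move]
  LT 45: heading 45 -> 90
  PU: pen up
]
FD 6.5: (-5.243,-13.657) -> (-5.243,-7.157) [heading=90, move]
PU: pen up
PD: pen down
Final: pos=(-5.243,-7.157), heading=90, 2 segment(s) drawn

Segment endpoints: x in {-18.9, -10.9, 0}, y in {0, 0, 0}
xmin=-18.9, ymin=0, xmax=0, ymax=0

Answer: -18.9 0 0 0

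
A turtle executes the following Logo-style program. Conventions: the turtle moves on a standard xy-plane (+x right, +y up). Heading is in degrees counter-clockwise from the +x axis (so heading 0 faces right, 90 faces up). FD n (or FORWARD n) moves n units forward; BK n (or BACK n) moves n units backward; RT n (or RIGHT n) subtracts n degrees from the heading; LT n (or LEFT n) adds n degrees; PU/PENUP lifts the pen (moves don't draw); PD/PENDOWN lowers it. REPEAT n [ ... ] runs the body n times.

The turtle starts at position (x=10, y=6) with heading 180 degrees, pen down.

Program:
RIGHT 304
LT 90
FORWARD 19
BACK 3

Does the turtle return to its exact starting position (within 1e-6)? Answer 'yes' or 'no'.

Answer: no

Derivation:
Executing turtle program step by step:
Start: pos=(10,6), heading=180, pen down
RT 304: heading 180 -> 236
LT 90: heading 236 -> 326
FD 19: (10,6) -> (25.752,-4.625) [heading=326, draw]
BK 3: (25.752,-4.625) -> (23.265,-2.947) [heading=326, draw]
Final: pos=(23.265,-2.947), heading=326, 2 segment(s) drawn

Start position: (10, 6)
Final position: (23.265, -2.947)
Distance = 16; >= 1e-6 -> NOT closed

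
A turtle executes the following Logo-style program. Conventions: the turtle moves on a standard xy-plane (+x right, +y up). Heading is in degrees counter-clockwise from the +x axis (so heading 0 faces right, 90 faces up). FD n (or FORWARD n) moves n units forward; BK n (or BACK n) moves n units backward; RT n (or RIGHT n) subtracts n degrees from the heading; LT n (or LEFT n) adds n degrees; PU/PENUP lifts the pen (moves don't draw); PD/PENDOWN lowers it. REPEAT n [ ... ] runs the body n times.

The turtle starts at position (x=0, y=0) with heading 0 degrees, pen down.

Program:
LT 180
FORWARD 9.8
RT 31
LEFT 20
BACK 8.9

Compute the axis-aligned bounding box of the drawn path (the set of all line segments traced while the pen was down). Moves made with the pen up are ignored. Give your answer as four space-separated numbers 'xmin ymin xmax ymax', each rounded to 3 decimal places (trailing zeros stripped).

Answer: -9.8 -1.698 0 0

Derivation:
Executing turtle program step by step:
Start: pos=(0,0), heading=0, pen down
LT 180: heading 0 -> 180
FD 9.8: (0,0) -> (-9.8,0) [heading=180, draw]
RT 31: heading 180 -> 149
LT 20: heading 149 -> 169
BK 8.9: (-9.8,0) -> (-1.064,-1.698) [heading=169, draw]
Final: pos=(-1.064,-1.698), heading=169, 2 segment(s) drawn

Segment endpoints: x in {-9.8, -1.064, 0}, y in {-1.698, 0, 0}
xmin=-9.8, ymin=-1.698, xmax=0, ymax=0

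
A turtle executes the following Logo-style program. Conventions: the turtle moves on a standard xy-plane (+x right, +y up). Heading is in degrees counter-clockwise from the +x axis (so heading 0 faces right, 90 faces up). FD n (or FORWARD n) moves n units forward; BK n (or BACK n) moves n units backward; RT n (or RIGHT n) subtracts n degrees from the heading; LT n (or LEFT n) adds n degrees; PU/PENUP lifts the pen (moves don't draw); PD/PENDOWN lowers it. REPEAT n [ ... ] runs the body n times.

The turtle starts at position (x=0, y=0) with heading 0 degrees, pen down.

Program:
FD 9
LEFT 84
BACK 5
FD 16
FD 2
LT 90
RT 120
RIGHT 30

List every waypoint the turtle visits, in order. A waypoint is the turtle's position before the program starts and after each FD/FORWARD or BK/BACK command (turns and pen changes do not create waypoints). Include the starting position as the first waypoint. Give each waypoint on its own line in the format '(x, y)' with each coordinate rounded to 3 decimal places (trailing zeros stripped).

Executing turtle program step by step:
Start: pos=(0,0), heading=0, pen down
FD 9: (0,0) -> (9,0) [heading=0, draw]
LT 84: heading 0 -> 84
BK 5: (9,0) -> (8.477,-4.973) [heading=84, draw]
FD 16: (8.477,-4.973) -> (10.15,10.94) [heading=84, draw]
FD 2: (10.15,10.94) -> (10.359,12.929) [heading=84, draw]
LT 90: heading 84 -> 174
RT 120: heading 174 -> 54
RT 30: heading 54 -> 24
Final: pos=(10.359,12.929), heading=24, 4 segment(s) drawn
Waypoints (5 total):
(0, 0)
(9, 0)
(8.477, -4.973)
(10.15, 10.94)
(10.359, 12.929)

Answer: (0, 0)
(9, 0)
(8.477, -4.973)
(10.15, 10.94)
(10.359, 12.929)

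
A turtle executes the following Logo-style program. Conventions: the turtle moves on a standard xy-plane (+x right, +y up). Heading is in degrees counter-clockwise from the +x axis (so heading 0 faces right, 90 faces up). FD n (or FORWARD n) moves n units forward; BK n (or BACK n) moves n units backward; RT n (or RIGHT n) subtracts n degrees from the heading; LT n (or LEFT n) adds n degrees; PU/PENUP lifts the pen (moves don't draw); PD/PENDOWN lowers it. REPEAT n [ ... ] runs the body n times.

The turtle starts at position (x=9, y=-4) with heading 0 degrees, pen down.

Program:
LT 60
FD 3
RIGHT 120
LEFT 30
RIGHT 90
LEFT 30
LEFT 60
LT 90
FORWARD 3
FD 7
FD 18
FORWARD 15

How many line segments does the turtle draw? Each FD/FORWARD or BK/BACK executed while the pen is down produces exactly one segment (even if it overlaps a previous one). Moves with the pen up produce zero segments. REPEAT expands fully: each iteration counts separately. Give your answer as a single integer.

Answer: 5

Derivation:
Executing turtle program step by step:
Start: pos=(9,-4), heading=0, pen down
LT 60: heading 0 -> 60
FD 3: (9,-4) -> (10.5,-1.402) [heading=60, draw]
RT 120: heading 60 -> 300
LT 30: heading 300 -> 330
RT 90: heading 330 -> 240
LT 30: heading 240 -> 270
LT 60: heading 270 -> 330
LT 90: heading 330 -> 60
FD 3: (10.5,-1.402) -> (12,1.196) [heading=60, draw]
FD 7: (12,1.196) -> (15.5,7.258) [heading=60, draw]
FD 18: (15.5,7.258) -> (24.5,22.847) [heading=60, draw]
FD 15: (24.5,22.847) -> (32,35.837) [heading=60, draw]
Final: pos=(32,35.837), heading=60, 5 segment(s) drawn
Segments drawn: 5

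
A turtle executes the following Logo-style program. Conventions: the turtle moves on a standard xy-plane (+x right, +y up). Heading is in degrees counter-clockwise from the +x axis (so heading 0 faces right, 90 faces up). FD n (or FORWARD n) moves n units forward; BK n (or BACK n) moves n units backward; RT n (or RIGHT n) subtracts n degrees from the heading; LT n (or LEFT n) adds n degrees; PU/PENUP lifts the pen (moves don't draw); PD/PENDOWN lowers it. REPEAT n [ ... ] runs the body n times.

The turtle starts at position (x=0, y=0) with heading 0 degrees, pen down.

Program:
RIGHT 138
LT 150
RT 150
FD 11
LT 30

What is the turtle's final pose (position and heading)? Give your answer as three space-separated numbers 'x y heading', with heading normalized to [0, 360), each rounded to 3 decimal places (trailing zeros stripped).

Executing turtle program step by step:
Start: pos=(0,0), heading=0, pen down
RT 138: heading 0 -> 222
LT 150: heading 222 -> 12
RT 150: heading 12 -> 222
FD 11: (0,0) -> (-8.175,-7.36) [heading=222, draw]
LT 30: heading 222 -> 252
Final: pos=(-8.175,-7.36), heading=252, 1 segment(s) drawn

Answer: -8.175 -7.36 252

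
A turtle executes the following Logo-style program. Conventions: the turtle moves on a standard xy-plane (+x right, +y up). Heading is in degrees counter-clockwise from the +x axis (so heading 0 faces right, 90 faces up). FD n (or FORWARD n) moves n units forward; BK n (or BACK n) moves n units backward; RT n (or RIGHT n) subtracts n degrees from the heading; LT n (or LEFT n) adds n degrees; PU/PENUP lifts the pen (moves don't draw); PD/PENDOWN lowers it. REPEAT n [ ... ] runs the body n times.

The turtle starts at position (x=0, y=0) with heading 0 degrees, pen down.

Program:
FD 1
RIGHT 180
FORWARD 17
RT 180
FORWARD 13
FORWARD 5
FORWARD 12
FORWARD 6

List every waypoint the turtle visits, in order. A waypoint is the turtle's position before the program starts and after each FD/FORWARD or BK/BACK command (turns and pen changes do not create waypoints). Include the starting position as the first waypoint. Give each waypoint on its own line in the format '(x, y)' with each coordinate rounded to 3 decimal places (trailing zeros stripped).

Executing turtle program step by step:
Start: pos=(0,0), heading=0, pen down
FD 1: (0,0) -> (1,0) [heading=0, draw]
RT 180: heading 0 -> 180
FD 17: (1,0) -> (-16,0) [heading=180, draw]
RT 180: heading 180 -> 0
FD 13: (-16,0) -> (-3,0) [heading=0, draw]
FD 5: (-3,0) -> (2,0) [heading=0, draw]
FD 12: (2,0) -> (14,0) [heading=0, draw]
FD 6: (14,0) -> (20,0) [heading=0, draw]
Final: pos=(20,0), heading=0, 6 segment(s) drawn
Waypoints (7 total):
(0, 0)
(1, 0)
(-16, 0)
(-3, 0)
(2, 0)
(14, 0)
(20, 0)

Answer: (0, 0)
(1, 0)
(-16, 0)
(-3, 0)
(2, 0)
(14, 0)
(20, 0)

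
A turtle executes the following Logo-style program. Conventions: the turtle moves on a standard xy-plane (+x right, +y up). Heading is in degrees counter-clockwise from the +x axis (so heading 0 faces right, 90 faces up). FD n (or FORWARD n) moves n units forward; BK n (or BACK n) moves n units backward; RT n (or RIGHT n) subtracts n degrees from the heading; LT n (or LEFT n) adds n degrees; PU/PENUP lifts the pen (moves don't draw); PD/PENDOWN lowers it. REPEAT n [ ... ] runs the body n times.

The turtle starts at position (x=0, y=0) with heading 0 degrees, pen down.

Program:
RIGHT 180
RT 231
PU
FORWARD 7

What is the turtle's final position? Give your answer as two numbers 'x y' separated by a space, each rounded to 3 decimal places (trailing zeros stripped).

Executing turtle program step by step:
Start: pos=(0,0), heading=0, pen down
RT 180: heading 0 -> 180
RT 231: heading 180 -> 309
PU: pen up
FD 7: (0,0) -> (4.405,-5.44) [heading=309, move]
Final: pos=(4.405,-5.44), heading=309, 0 segment(s) drawn

Answer: 4.405 -5.44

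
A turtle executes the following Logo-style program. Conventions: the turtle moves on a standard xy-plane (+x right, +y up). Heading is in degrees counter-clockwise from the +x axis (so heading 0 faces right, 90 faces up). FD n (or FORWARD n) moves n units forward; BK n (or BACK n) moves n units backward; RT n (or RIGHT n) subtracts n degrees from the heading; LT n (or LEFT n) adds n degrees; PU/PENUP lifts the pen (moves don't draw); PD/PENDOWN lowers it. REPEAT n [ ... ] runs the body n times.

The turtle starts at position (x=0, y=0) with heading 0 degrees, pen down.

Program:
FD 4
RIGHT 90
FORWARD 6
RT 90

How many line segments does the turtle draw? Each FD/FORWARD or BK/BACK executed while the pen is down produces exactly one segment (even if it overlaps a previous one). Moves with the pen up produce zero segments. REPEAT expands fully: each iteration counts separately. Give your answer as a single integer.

Executing turtle program step by step:
Start: pos=(0,0), heading=0, pen down
FD 4: (0,0) -> (4,0) [heading=0, draw]
RT 90: heading 0 -> 270
FD 6: (4,0) -> (4,-6) [heading=270, draw]
RT 90: heading 270 -> 180
Final: pos=(4,-6), heading=180, 2 segment(s) drawn
Segments drawn: 2

Answer: 2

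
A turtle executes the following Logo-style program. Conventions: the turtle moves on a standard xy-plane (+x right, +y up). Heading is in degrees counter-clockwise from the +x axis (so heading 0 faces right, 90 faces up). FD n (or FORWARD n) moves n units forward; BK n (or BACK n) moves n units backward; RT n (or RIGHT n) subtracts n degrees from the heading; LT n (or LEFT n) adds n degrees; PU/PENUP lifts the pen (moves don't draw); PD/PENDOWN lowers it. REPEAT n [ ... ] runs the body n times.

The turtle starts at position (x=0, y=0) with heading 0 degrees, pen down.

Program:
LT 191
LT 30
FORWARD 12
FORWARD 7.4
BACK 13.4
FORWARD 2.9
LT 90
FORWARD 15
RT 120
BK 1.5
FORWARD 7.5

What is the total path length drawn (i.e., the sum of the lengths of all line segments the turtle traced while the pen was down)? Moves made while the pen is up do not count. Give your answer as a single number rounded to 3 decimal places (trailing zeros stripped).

Executing turtle program step by step:
Start: pos=(0,0), heading=0, pen down
LT 191: heading 0 -> 191
LT 30: heading 191 -> 221
FD 12: (0,0) -> (-9.057,-7.873) [heading=221, draw]
FD 7.4: (-9.057,-7.873) -> (-14.641,-12.728) [heading=221, draw]
BK 13.4: (-14.641,-12.728) -> (-4.528,-3.936) [heading=221, draw]
FD 2.9: (-4.528,-3.936) -> (-6.717,-5.839) [heading=221, draw]
LT 90: heading 221 -> 311
FD 15: (-6.717,-5.839) -> (3.124,-17.16) [heading=311, draw]
RT 120: heading 311 -> 191
BK 1.5: (3.124,-17.16) -> (4.596,-16.873) [heading=191, draw]
FD 7.5: (4.596,-16.873) -> (-2.766,-18.304) [heading=191, draw]
Final: pos=(-2.766,-18.304), heading=191, 7 segment(s) drawn

Segment lengths:
  seg 1: (0,0) -> (-9.057,-7.873), length = 12
  seg 2: (-9.057,-7.873) -> (-14.641,-12.728), length = 7.4
  seg 3: (-14.641,-12.728) -> (-4.528,-3.936), length = 13.4
  seg 4: (-4.528,-3.936) -> (-6.717,-5.839), length = 2.9
  seg 5: (-6.717,-5.839) -> (3.124,-17.16), length = 15
  seg 6: (3.124,-17.16) -> (4.596,-16.873), length = 1.5
  seg 7: (4.596,-16.873) -> (-2.766,-18.304), length = 7.5
Total = 59.7

Answer: 59.7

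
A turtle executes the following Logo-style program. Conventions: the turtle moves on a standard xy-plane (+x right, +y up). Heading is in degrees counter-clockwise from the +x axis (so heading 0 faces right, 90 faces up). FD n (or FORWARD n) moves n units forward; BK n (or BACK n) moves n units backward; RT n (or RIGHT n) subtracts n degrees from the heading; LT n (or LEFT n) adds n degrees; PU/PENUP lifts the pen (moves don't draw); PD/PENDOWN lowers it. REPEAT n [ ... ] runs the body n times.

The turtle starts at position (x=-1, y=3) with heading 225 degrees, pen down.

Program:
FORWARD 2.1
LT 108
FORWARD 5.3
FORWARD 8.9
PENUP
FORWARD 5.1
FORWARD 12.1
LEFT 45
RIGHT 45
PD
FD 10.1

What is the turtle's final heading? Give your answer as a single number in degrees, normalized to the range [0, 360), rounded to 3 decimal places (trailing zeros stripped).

Answer: 333

Derivation:
Executing turtle program step by step:
Start: pos=(-1,3), heading=225, pen down
FD 2.1: (-1,3) -> (-2.485,1.515) [heading=225, draw]
LT 108: heading 225 -> 333
FD 5.3: (-2.485,1.515) -> (2.237,-0.891) [heading=333, draw]
FD 8.9: (2.237,-0.891) -> (10.167,-4.932) [heading=333, draw]
PU: pen up
FD 5.1: (10.167,-4.932) -> (14.712,-7.247) [heading=333, move]
FD 12.1: (14.712,-7.247) -> (25.493,-12.74) [heading=333, move]
LT 45: heading 333 -> 18
RT 45: heading 18 -> 333
PD: pen down
FD 10.1: (25.493,-12.74) -> (34.492,-17.326) [heading=333, draw]
Final: pos=(34.492,-17.326), heading=333, 4 segment(s) drawn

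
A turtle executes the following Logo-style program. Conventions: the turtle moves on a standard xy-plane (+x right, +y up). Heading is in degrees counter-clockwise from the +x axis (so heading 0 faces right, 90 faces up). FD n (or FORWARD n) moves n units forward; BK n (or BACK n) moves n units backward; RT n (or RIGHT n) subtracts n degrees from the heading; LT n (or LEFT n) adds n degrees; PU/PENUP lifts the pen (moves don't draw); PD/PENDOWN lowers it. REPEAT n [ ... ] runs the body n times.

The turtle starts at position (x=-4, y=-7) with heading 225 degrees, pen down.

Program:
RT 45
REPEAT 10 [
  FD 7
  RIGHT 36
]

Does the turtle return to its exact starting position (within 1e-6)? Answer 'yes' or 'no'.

Executing turtle program step by step:
Start: pos=(-4,-7), heading=225, pen down
RT 45: heading 225 -> 180
REPEAT 10 [
  -- iteration 1/10 --
  FD 7: (-4,-7) -> (-11,-7) [heading=180, draw]
  RT 36: heading 180 -> 144
  -- iteration 2/10 --
  FD 7: (-11,-7) -> (-16.663,-2.886) [heading=144, draw]
  RT 36: heading 144 -> 108
  -- iteration 3/10 --
  FD 7: (-16.663,-2.886) -> (-18.826,3.772) [heading=108, draw]
  RT 36: heading 108 -> 72
  -- iteration 4/10 --
  FD 7: (-18.826,3.772) -> (-16.663,10.429) [heading=72, draw]
  RT 36: heading 72 -> 36
  -- iteration 5/10 --
  FD 7: (-16.663,10.429) -> (-11,14.544) [heading=36, draw]
  RT 36: heading 36 -> 0
  -- iteration 6/10 --
  FD 7: (-11,14.544) -> (-4,14.544) [heading=0, draw]
  RT 36: heading 0 -> 324
  -- iteration 7/10 --
  FD 7: (-4,14.544) -> (1.663,10.429) [heading=324, draw]
  RT 36: heading 324 -> 288
  -- iteration 8/10 --
  FD 7: (1.663,10.429) -> (3.826,3.772) [heading=288, draw]
  RT 36: heading 288 -> 252
  -- iteration 9/10 --
  FD 7: (3.826,3.772) -> (1.663,-2.886) [heading=252, draw]
  RT 36: heading 252 -> 216
  -- iteration 10/10 --
  FD 7: (1.663,-2.886) -> (-4,-7) [heading=216, draw]
  RT 36: heading 216 -> 180
]
Final: pos=(-4,-7), heading=180, 10 segment(s) drawn

Start position: (-4, -7)
Final position: (-4, -7)
Distance = 0; < 1e-6 -> CLOSED

Answer: yes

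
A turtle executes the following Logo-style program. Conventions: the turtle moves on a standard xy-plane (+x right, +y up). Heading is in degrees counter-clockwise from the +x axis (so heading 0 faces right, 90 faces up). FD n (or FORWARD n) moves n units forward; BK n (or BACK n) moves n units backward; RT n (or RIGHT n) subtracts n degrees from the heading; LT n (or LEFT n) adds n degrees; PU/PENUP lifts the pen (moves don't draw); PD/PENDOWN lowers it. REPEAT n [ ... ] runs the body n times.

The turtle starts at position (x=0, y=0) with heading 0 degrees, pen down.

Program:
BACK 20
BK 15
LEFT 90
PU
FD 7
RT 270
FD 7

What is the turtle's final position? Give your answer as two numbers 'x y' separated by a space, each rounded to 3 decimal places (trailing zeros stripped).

Executing turtle program step by step:
Start: pos=(0,0), heading=0, pen down
BK 20: (0,0) -> (-20,0) [heading=0, draw]
BK 15: (-20,0) -> (-35,0) [heading=0, draw]
LT 90: heading 0 -> 90
PU: pen up
FD 7: (-35,0) -> (-35,7) [heading=90, move]
RT 270: heading 90 -> 180
FD 7: (-35,7) -> (-42,7) [heading=180, move]
Final: pos=(-42,7), heading=180, 2 segment(s) drawn

Answer: -42 7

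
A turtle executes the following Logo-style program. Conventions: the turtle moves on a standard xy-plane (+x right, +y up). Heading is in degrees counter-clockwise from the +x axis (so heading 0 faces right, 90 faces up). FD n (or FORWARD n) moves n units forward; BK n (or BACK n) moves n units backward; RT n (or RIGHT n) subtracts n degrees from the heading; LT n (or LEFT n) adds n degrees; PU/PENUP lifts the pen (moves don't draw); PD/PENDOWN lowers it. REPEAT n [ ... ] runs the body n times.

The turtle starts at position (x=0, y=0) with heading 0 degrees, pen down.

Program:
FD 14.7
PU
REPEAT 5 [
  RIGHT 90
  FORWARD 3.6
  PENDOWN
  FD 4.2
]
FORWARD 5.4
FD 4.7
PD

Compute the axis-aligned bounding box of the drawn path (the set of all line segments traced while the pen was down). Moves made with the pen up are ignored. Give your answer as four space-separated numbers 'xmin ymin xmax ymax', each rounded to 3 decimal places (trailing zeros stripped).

Executing turtle program step by step:
Start: pos=(0,0), heading=0, pen down
FD 14.7: (0,0) -> (14.7,0) [heading=0, draw]
PU: pen up
REPEAT 5 [
  -- iteration 1/5 --
  RT 90: heading 0 -> 270
  FD 3.6: (14.7,0) -> (14.7,-3.6) [heading=270, move]
  PD: pen down
  FD 4.2: (14.7,-3.6) -> (14.7,-7.8) [heading=270, draw]
  -- iteration 2/5 --
  RT 90: heading 270 -> 180
  FD 3.6: (14.7,-7.8) -> (11.1,-7.8) [heading=180, draw]
  PD: pen down
  FD 4.2: (11.1,-7.8) -> (6.9,-7.8) [heading=180, draw]
  -- iteration 3/5 --
  RT 90: heading 180 -> 90
  FD 3.6: (6.9,-7.8) -> (6.9,-4.2) [heading=90, draw]
  PD: pen down
  FD 4.2: (6.9,-4.2) -> (6.9,0) [heading=90, draw]
  -- iteration 4/5 --
  RT 90: heading 90 -> 0
  FD 3.6: (6.9,0) -> (10.5,0) [heading=0, draw]
  PD: pen down
  FD 4.2: (10.5,0) -> (14.7,0) [heading=0, draw]
  -- iteration 5/5 --
  RT 90: heading 0 -> 270
  FD 3.6: (14.7,0) -> (14.7,-3.6) [heading=270, draw]
  PD: pen down
  FD 4.2: (14.7,-3.6) -> (14.7,-7.8) [heading=270, draw]
]
FD 5.4: (14.7,-7.8) -> (14.7,-13.2) [heading=270, draw]
FD 4.7: (14.7,-13.2) -> (14.7,-17.9) [heading=270, draw]
PD: pen down
Final: pos=(14.7,-17.9), heading=270, 12 segment(s) drawn

Segment endpoints: x in {0, 6.9, 6.9, 6.9, 10.5, 11.1, 14.7, 14.7, 14.7, 14.7, 14.7}, y in {-17.9, -13.2, -7.8, -7.8, -7.8, -4.2, -3.6, -3.6, 0, 0, 0, 0}
xmin=0, ymin=-17.9, xmax=14.7, ymax=0

Answer: 0 -17.9 14.7 0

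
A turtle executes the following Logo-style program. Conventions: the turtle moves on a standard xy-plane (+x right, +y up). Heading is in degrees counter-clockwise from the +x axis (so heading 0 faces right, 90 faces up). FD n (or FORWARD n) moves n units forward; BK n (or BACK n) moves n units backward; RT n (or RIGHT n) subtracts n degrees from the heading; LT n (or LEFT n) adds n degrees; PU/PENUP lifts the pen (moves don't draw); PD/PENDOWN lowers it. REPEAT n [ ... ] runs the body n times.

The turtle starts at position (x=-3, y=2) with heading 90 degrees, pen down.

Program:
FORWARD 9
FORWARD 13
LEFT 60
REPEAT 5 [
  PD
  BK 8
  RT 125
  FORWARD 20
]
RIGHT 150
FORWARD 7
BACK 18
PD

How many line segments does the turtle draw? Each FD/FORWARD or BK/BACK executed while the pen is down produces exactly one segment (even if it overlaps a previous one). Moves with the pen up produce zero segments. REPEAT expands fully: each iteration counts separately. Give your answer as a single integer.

Answer: 14

Derivation:
Executing turtle program step by step:
Start: pos=(-3,2), heading=90, pen down
FD 9: (-3,2) -> (-3,11) [heading=90, draw]
FD 13: (-3,11) -> (-3,24) [heading=90, draw]
LT 60: heading 90 -> 150
REPEAT 5 [
  -- iteration 1/5 --
  PD: pen down
  BK 8: (-3,24) -> (3.928,20) [heading=150, draw]
  RT 125: heading 150 -> 25
  FD 20: (3.928,20) -> (22.054,28.452) [heading=25, draw]
  -- iteration 2/5 --
  PD: pen down
  BK 8: (22.054,28.452) -> (14.804,25.071) [heading=25, draw]
  RT 125: heading 25 -> 260
  FD 20: (14.804,25.071) -> (11.331,5.375) [heading=260, draw]
  -- iteration 3/5 --
  PD: pen down
  BK 8: (11.331,5.375) -> (12.72,13.254) [heading=260, draw]
  RT 125: heading 260 -> 135
  FD 20: (12.72,13.254) -> (-1.422,27.396) [heading=135, draw]
  -- iteration 4/5 --
  PD: pen down
  BK 8: (-1.422,27.396) -> (4.235,21.739) [heading=135, draw]
  RT 125: heading 135 -> 10
  FD 20: (4.235,21.739) -> (23.931,25.212) [heading=10, draw]
  -- iteration 5/5 --
  PD: pen down
  BK 8: (23.931,25.212) -> (16.053,23.823) [heading=10, draw]
  RT 125: heading 10 -> 245
  FD 20: (16.053,23.823) -> (7.6,5.697) [heading=245, draw]
]
RT 150: heading 245 -> 95
FD 7: (7.6,5.697) -> (6.99,12.67) [heading=95, draw]
BK 18: (6.99,12.67) -> (8.559,-5.262) [heading=95, draw]
PD: pen down
Final: pos=(8.559,-5.262), heading=95, 14 segment(s) drawn
Segments drawn: 14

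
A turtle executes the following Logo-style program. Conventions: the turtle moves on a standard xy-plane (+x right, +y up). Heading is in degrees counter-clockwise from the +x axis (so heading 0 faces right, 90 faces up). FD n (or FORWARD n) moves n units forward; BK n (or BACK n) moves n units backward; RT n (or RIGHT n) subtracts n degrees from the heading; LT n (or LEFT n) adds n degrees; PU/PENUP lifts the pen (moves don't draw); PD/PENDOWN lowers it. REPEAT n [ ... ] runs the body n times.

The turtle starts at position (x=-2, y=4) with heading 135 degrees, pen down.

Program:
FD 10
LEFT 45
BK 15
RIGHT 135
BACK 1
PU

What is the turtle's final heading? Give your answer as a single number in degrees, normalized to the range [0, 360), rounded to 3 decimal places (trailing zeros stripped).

Answer: 45

Derivation:
Executing turtle program step by step:
Start: pos=(-2,4), heading=135, pen down
FD 10: (-2,4) -> (-9.071,11.071) [heading=135, draw]
LT 45: heading 135 -> 180
BK 15: (-9.071,11.071) -> (5.929,11.071) [heading=180, draw]
RT 135: heading 180 -> 45
BK 1: (5.929,11.071) -> (5.222,10.364) [heading=45, draw]
PU: pen up
Final: pos=(5.222,10.364), heading=45, 3 segment(s) drawn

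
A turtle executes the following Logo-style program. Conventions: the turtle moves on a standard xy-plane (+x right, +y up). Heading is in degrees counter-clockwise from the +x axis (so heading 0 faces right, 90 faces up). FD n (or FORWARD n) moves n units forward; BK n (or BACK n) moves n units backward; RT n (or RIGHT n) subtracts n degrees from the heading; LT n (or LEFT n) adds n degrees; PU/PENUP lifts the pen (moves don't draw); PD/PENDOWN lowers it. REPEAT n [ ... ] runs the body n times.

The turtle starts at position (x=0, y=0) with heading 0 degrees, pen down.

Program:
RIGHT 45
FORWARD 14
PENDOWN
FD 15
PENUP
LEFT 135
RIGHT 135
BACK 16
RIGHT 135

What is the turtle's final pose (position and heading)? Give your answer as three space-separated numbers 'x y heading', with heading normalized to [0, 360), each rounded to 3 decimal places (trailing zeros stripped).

Answer: 9.192 -9.192 180

Derivation:
Executing turtle program step by step:
Start: pos=(0,0), heading=0, pen down
RT 45: heading 0 -> 315
FD 14: (0,0) -> (9.899,-9.899) [heading=315, draw]
PD: pen down
FD 15: (9.899,-9.899) -> (20.506,-20.506) [heading=315, draw]
PU: pen up
LT 135: heading 315 -> 90
RT 135: heading 90 -> 315
BK 16: (20.506,-20.506) -> (9.192,-9.192) [heading=315, move]
RT 135: heading 315 -> 180
Final: pos=(9.192,-9.192), heading=180, 2 segment(s) drawn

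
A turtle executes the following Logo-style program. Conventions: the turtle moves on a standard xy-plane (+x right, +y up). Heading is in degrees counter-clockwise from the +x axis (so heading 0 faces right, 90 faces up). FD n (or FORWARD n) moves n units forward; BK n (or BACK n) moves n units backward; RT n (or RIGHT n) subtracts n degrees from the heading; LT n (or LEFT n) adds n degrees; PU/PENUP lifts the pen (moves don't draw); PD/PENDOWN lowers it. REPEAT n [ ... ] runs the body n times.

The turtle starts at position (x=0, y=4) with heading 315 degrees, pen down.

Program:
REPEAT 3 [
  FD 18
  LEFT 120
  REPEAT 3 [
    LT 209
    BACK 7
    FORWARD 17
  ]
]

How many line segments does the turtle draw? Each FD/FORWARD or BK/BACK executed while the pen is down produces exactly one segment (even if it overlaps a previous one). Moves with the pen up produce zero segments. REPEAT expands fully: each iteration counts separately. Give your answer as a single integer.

Executing turtle program step by step:
Start: pos=(0,4), heading=315, pen down
REPEAT 3 [
  -- iteration 1/3 --
  FD 18: (0,4) -> (12.728,-8.728) [heading=315, draw]
  LT 120: heading 315 -> 75
  REPEAT 3 [
    -- iteration 1/3 --
    LT 209: heading 75 -> 284
    BK 7: (12.728,-8.728) -> (11.034,-1.936) [heading=284, draw]
    FD 17: (11.034,-1.936) -> (15.147,-18.431) [heading=284, draw]
    -- iteration 2/3 --
    LT 209: heading 284 -> 133
    BK 7: (15.147,-18.431) -> (19.921,-23.55) [heading=133, draw]
    FD 17: (19.921,-23.55) -> (8.327,-11.117) [heading=133, draw]
    -- iteration 3/3 --
    LT 209: heading 133 -> 342
    BK 7: (8.327,-11.117) -> (1.67,-8.954) [heading=342, draw]
    FD 17: (1.67,-8.954) -> (17.838,-14.208) [heading=342, draw]
  ]
  -- iteration 2/3 --
  FD 18: (17.838,-14.208) -> (34.957,-19.77) [heading=342, draw]
  LT 120: heading 342 -> 102
  REPEAT 3 [
    -- iteration 1/3 --
    LT 209: heading 102 -> 311
    BK 7: (34.957,-19.77) -> (30.364,-14.487) [heading=311, draw]
    FD 17: (30.364,-14.487) -> (41.517,-27.317) [heading=311, draw]
    -- iteration 2/3 --
    LT 209: heading 311 -> 160
    BK 7: (41.517,-27.317) -> (48.095,-29.711) [heading=160, draw]
    FD 17: (48.095,-29.711) -> (32.12,-23.897) [heading=160, draw]
    -- iteration 3/3 --
    LT 209: heading 160 -> 9
    BK 7: (32.12,-23.897) -> (25.207,-24.992) [heading=9, draw]
    FD 17: (25.207,-24.992) -> (41.997,-22.332) [heading=9, draw]
  ]
  -- iteration 3/3 --
  FD 18: (41.997,-22.332) -> (59.776,-19.517) [heading=9, draw]
  LT 120: heading 9 -> 129
  REPEAT 3 [
    -- iteration 1/3 --
    LT 209: heading 129 -> 338
    BK 7: (59.776,-19.517) -> (53.285,-16.894) [heading=338, draw]
    FD 17: (53.285,-16.894) -> (69.048,-23.263) [heading=338, draw]
    -- iteration 2/3 --
    LT 209: heading 338 -> 187
    BK 7: (69.048,-23.263) -> (75.995,-22.41) [heading=187, draw]
    FD 17: (75.995,-22.41) -> (59.122,-24.481) [heading=187, draw]
    -- iteration 3/3 --
    LT 209: heading 187 -> 36
    BK 7: (59.122,-24.481) -> (53.459,-28.596) [heading=36, draw]
    FD 17: (53.459,-28.596) -> (67.212,-18.603) [heading=36, draw]
  ]
]
Final: pos=(67.212,-18.603), heading=36, 21 segment(s) drawn
Segments drawn: 21

Answer: 21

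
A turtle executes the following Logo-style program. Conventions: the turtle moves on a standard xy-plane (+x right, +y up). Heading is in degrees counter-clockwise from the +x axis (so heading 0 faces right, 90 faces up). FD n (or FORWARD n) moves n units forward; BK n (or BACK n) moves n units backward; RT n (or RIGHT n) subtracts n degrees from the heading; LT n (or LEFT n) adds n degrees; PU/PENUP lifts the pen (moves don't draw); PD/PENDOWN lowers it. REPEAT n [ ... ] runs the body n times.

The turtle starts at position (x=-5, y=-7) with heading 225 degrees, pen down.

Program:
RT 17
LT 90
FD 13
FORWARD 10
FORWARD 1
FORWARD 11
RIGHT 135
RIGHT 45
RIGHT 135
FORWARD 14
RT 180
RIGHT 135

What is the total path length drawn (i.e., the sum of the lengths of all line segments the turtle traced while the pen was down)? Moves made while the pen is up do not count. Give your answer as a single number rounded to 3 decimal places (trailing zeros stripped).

Answer: 49

Derivation:
Executing turtle program step by step:
Start: pos=(-5,-7), heading=225, pen down
RT 17: heading 225 -> 208
LT 90: heading 208 -> 298
FD 13: (-5,-7) -> (1.103,-18.478) [heading=298, draw]
FD 10: (1.103,-18.478) -> (5.798,-27.308) [heading=298, draw]
FD 1: (5.798,-27.308) -> (6.267,-28.191) [heading=298, draw]
FD 11: (6.267,-28.191) -> (11.432,-37.903) [heading=298, draw]
RT 135: heading 298 -> 163
RT 45: heading 163 -> 118
RT 135: heading 118 -> 343
FD 14: (11.432,-37.903) -> (24.82,-41.996) [heading=343, draw]
RT 180: heading 343 -> 163
RT 135: heading 163 -> 28
Final: pos=(24.82,-41.996), heading=28, 5 segment(s) drawn

Segment lengths:
  seg 1: (-5,-7) -> (1.103,-18.478), length = 13
  seg 2: (1.103,-18.478) -> (5.798,-27.308), length = 10
  seg 3: (5.798,-27.308) -> (6.267,-28.191), length = 1
  seg 4: (6.267,-28.191) -> (11.432,-37.903), length = 11
  seg 5: (11.432,-37.903) -> (24.82,-41.996), length = 14
Total = 49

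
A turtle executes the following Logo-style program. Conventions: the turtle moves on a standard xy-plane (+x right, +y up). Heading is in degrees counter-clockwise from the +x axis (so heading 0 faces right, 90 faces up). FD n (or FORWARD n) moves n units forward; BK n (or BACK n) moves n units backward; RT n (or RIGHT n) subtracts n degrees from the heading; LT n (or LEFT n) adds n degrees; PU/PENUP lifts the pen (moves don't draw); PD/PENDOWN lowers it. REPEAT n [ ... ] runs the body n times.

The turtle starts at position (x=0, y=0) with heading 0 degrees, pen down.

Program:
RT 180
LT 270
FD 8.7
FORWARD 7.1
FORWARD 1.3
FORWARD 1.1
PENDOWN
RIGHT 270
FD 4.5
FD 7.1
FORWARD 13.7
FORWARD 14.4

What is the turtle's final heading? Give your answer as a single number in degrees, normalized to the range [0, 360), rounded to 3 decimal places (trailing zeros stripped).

Executing turtle program step by step:
Start: pos=(0,0), heading=0, pen down
RT 180: heading 0 -> 180
LT 270: heading 180 -> 90
FD 8.7: (0,0) -> (0,8.7) [heading=90, draw]
FD 7.1: (0,8.7) -> (0,15.8) [heading=90, draw]
FD 1.3: (0,15.8) -> (0,17.1) [heading=90, draw]
FD 1.1: (0,17.1) -> (0,18.2) [heading=90, draw]
PD: pen down
RT 270: heading 90 -> 180
FD 4.5: (0,18.2) -> (-4.5,18.2) [heading=180, draw]
FD 7.1: (-4.5,18.2) -> (-11.6,18.2) [heading=180, draw]
FD 13.7: (-11.6,18.2) -> (-25.3,18.2) [heading=180, draw]
FD 14.4: (-25.3,18.2) -> (-39.7,18.2) [heading=180, draw]
Final: pos=(-39.7,18.2), heading=180, 8 segment(s) drawn

Answer: 180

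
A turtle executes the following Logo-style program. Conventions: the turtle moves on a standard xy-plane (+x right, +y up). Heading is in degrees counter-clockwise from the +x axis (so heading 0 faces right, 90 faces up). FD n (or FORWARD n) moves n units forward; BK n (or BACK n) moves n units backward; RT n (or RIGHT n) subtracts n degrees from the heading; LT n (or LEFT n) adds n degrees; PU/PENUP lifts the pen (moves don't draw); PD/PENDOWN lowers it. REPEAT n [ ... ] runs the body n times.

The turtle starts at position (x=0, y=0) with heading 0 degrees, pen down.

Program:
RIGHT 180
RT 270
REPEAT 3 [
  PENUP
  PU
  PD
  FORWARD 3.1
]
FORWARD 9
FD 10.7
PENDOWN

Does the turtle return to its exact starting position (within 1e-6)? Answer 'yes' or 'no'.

Answer: no

Derivation:
Executing turtle program step by step:
Start: pos=(0,0), heading=0, pen down
RT 180: heading 0 -> 180
RT 270: heading 180 -> 270
REPEAT 3 [
  -- iteration 1/3 --
  PU: pen up
  PU: pen up
  PD: pen down
  FD 3.1: (0,0) -> (0,-3.1) [heading=270, draw]
  -- iteration 2/3 --
  PU: pen up
  PU: pen up
  PD: pen down
  FD 3.1: (0,-3.1) -> (0,-6.2) [heading=270, draw]
  -- iteration 3/3 --
  PU: pen up
  PU: pen up
  PD: pen down
  FD 3.1: (0,-6.2) -> (0,-9.3) [heading=270, draw]
]
FD 9: (0,-9.3) -> (0,-18.3) [heading=270, draw]
FD 10.7: (0,-18.3) -> (0,-29) [heading=270, draw]
PD: pen down
Final: pos=(0,-29), heading=270, 5 segment(s) drawn

Start position: (0, 0)
Final position: (0, -29)
Distance = 29; >= 1e-6 -> NOT closed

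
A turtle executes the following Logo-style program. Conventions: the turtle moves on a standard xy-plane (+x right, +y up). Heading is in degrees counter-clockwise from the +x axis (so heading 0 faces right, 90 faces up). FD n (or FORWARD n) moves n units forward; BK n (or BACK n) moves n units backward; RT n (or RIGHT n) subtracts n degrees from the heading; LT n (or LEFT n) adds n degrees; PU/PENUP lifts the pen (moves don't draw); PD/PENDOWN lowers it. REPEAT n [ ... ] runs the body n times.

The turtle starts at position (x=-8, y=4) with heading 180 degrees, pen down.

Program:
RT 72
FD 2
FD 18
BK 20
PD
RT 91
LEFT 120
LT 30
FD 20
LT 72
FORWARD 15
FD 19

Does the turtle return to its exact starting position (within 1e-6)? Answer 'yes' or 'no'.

Executing turtle program step by step:
Start: pos=(-8,4), heading=180, pen down
RT 72: heading 180 -> 108
FD 2: (-8,4) -> (-8.618,5.902) [heading=108, draw]
FD 18: (-8.618,5.902) -> (-14.18,23.021) [heading=108, draw]
BK 20: (-14.18,23.021) -> (-8,4) [heading=108, draw]
PD: pen down
RT 91: heading 108 -> 17
LT 120: heading 17 -> 137
LT 30: heading 137 -> 167
FD 20: (-8,4) -> (-27.487,8.499) [heading=167, draw]
LT 72: heading 167 -> 239
FD 15: (-27.487,8.499) -> (-35.213,-4.358) [heading=239, draw]
FD 19: (-35.213,-4.358) -> (-44.999,-20.645) [heading=239, draw]
Final: pos=(-44.999,-20.645), heading=239, 6 segment(s) drawn

Start position: (-8, 4)
Final position: (-44.999, -20.645)
Distance = 44.455; >= 1e-6 -> NOT closed

Answer: no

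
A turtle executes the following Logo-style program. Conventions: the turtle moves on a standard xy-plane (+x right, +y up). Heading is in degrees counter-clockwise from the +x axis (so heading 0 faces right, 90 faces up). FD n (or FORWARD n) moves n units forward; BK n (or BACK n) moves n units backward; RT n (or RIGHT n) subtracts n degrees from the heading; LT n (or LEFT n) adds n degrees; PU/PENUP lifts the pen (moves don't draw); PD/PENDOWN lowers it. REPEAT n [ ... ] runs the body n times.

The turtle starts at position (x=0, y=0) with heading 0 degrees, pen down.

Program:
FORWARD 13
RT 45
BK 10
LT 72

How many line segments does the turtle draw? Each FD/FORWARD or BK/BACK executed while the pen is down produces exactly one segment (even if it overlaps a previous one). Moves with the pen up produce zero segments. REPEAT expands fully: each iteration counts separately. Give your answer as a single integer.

Answer: 2

Derivation:
Executing turtle program step by step:
Start: pos=(0,0), heading=0, pen down
FD 13: (0,0) -> (13,0) [heading=0, draw]
RT 45: heading 0 -> 315
BK 10: (13,0) -> (5.929,7.071) [heading=315, draw]
LT 72: heading 315 -> 27
Final: pos=(5.929,7.071), heading=27, 2 segment(s) drawn
Segments drawn: 2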